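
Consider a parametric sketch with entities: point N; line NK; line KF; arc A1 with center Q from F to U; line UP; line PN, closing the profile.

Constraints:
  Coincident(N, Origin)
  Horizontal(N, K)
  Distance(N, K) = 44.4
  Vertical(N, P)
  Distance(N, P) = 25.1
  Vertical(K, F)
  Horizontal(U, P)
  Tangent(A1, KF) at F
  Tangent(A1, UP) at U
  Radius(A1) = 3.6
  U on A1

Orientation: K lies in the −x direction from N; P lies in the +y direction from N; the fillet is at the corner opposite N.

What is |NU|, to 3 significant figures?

47.9

The virtual corner opposite N is at (-44.4, 25.1). Tangency of A1 to KF means the radius QF is perpendicular to KF and tangency of A1 to UP means the radius QU is perpendicular to UP, with radius 3.6, so the center Q sits 3.6 in from both sides at Q = (-40.8, 21.5). That places the tangent points at F = (-44.4, 21.5) on KF and U = (-40.8, 25.1) on UP. Then |NU| = |U − N| = 47.9.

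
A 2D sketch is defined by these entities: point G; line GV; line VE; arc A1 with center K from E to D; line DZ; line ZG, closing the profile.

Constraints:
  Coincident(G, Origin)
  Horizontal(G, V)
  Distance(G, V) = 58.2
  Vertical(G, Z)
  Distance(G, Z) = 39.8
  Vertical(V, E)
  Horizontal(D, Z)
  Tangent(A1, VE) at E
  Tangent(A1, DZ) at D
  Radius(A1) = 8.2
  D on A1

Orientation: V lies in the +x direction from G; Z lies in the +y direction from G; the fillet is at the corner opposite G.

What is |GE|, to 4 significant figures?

66.23

The virtual corner opposite G is at (58.20, 39.80). Since A1 is tangent to VE there, KE ⟂ VE and A1 meets DZ tangentially, so KD is at right angles to DZ, with radius 8.2, so the center K sits 8.2 in from both sides at K = (50.00, 31.60). That places the tangent points at E = (58.20, 31.60) on VE and D = (50.00, 39.80) on DZ. Then |GE| = |E − G| = 66.23.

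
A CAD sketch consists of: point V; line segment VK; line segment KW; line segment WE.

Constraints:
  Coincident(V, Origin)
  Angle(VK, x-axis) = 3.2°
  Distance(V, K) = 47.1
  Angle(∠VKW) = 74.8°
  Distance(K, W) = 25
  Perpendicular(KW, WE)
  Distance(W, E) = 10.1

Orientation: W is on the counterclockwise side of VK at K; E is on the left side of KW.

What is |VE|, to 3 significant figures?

37.5

∠VKW = 74.8°, so KW runs at 3.2° + (180° − 74.8°) = 108° from the x-axis; with |KW| = 25.0, W = K + 25.0·(cos 108°, sin 108°) = (39.1, 26.4). The perpendicularity gives WE at right angles to KW; with |WE| = 10.1 on the left of KW, E = W + 10.1·(-0.949, -0.316) = (29.6, 23.2). Then |VE| = |E − V| = 37.5.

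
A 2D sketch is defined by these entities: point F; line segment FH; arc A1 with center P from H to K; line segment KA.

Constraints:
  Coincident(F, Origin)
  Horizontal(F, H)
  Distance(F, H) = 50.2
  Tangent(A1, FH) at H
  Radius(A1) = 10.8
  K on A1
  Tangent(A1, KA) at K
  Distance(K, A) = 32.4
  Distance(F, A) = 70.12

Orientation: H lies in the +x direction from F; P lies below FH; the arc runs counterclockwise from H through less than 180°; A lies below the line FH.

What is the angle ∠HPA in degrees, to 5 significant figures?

173.63°

Checks: ∠(PH, HF) = 90.00° ✓; |PH| = 10.80 ✓; |PK| = 10.80 ✓; ∠(PK, KA) = 90.00° ✓; |KA| = 32.40 ✓; |FA| = 70.12 ✓.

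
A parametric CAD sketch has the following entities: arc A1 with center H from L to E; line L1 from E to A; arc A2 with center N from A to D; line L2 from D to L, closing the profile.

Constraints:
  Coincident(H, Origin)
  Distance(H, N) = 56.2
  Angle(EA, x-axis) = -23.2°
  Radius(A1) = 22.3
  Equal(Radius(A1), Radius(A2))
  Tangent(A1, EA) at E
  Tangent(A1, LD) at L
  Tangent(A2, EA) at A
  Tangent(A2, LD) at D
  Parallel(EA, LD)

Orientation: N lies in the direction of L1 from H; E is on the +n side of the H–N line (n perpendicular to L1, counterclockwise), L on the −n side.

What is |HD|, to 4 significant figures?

60.46

The slot axis is L1's direction at -23.2°, so u = (cos -23.2°, sin -23.2°) = (0.9191, -0.3939) and n = (−sin -23.2°, cos -23.2°) = (0.3939, 0.9191). H is at the origin and N lies 56.2 along u from H, so N = 56.2·u = (51.66, -22.14). Tangency of A1 to both parallel lines with radius 22.3 puts E and L at H ± 22.3·n: E = (8.785, 20.50), L = (-8.785, -20.50). Equal radii place A and D the same way about N: A = N + 22.3·n = (60.44, -1.643), D = N − 22.3·n = (42.87, -42.64). Then |HD| = |D − H| = 60.46.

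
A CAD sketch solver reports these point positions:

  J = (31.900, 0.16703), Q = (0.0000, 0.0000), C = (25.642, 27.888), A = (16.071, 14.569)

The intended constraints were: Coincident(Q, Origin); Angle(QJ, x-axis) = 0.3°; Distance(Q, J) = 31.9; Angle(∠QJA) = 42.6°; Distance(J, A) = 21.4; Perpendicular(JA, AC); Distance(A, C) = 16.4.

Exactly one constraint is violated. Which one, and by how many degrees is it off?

Perpendicular(JA, AC) — off by 6.60°.

Q = (0.00, 0.00) ✓; QJ at 0.3000° ✓; |QJ| = 31.90 ✓; ∠QJA = 42.60° ✓; |JA| = 21.40 ✓; ∠(JA, AC) = 83.40° ✗; |AC| = 16.40 ✓.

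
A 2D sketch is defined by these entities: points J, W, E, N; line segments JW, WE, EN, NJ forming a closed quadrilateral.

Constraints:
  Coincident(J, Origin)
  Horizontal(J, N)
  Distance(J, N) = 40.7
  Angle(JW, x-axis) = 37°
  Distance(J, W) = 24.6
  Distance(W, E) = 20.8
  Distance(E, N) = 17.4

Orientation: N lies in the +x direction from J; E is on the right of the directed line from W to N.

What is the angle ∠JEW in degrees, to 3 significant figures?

64.6°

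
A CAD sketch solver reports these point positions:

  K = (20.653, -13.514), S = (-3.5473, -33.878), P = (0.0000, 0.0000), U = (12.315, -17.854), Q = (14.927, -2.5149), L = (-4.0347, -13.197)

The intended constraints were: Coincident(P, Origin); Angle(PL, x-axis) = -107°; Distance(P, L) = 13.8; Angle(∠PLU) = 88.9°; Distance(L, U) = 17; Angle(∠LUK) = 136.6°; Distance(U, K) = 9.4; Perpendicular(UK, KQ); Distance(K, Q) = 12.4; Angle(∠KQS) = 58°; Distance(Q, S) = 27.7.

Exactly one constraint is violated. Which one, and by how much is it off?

Distance(Q, S) = 27.7 — off by 8.70.

P = (0.00, 0.00) ✓; PL at -107.0° ✓; |PL| = 13.80 ✓; ∠PLU = 88.90° ✓; |LU| = 17.00 ✓; ∠LUK = 136.6° ✓; |UK| = 9.400 ✓; ∠(UK, KQ) = 90.00° ✓; |KQ| = 12.40 ✓; ∠KQS = 58.00° ✓; |QS| = 36.40 ✗.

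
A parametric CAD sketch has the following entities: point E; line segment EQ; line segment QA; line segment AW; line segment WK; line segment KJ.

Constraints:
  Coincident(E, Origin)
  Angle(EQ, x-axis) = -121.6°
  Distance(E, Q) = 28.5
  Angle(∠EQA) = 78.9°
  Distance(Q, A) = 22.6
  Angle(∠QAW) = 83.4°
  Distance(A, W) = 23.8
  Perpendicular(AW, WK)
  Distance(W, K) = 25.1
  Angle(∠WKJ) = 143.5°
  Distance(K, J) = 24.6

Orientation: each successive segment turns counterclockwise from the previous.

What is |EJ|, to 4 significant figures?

37.28

The perpendicularity gives WK at right angles to AW, so WK runs at 166.1°; with |WK| = 25.1, K = (-12.41, -3.056). ∠WKJ = 143.5° gives KJ at -157.4° from the x-axis; with |KJ| = 24.6, J = (-35.12, -12.51). Then |EJ| = |J − E| = 37.28.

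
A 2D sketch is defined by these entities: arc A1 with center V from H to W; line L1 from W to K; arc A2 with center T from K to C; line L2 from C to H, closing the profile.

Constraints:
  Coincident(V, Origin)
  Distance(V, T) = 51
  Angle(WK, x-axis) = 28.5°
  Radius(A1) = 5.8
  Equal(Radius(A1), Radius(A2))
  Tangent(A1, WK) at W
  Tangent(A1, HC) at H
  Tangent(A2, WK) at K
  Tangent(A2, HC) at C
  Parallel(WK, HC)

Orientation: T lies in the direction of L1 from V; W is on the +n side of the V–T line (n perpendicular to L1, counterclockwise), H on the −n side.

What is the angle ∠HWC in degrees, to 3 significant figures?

77.2°

Tangency of A1 to both parallel lines with radius 5.8 puts W and H at V ± 5.8·n: W = (-2.77, 5.10), H = (2.77, -5.10). Equal radii place K and C the same way about T: K = T + 5.8·n = (42.1, 29.4), C = T − 5.8·n = (47.6, 19.2). Then cos ∠HWC = WH·WC / (|WH||WC|), giving 77.2°.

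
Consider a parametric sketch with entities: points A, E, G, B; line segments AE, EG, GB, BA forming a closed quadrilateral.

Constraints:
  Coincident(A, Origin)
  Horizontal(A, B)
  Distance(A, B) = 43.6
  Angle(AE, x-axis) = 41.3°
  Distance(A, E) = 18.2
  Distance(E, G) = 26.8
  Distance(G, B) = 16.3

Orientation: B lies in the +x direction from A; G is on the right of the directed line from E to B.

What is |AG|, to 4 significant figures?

31.47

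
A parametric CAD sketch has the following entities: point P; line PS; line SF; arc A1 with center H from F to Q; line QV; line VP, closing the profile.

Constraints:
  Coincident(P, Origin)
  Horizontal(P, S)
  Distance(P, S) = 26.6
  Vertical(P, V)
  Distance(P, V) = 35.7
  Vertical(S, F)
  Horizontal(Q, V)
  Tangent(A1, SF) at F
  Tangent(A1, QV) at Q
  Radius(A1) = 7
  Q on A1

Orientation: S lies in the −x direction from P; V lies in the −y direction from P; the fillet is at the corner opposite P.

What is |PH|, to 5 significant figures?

34.754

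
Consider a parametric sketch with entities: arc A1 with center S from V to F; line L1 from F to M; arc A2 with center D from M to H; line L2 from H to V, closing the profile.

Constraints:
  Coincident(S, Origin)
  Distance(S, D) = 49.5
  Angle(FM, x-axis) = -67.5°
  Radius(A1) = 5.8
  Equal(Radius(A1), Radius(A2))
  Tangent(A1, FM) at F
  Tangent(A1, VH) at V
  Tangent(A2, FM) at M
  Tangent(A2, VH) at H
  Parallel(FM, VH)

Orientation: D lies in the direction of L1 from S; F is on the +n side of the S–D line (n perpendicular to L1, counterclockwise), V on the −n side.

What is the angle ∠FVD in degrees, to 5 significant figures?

83.317°

The slot axis is L1's direction at -67.5°, so u = (cos -67.5°, sin -67.5°) = (0.38268, -0.92388) and n = (−sin -67.5°, cos -67.5°) = (0.92388, 0.38268). S is at the origin and D lies 49.5 along u from S, so D = 49.5·u = (18.943, -45.732). Tangency of A1 to both parallel lines with radius 5.8 puts F and V at S ± 5.8·n: F = (5.3585, 2.2196), V = (-5.3585, -2.2196). Then cos ∠FVD = VF·VD / (|VF||VD|), giving 83.317°.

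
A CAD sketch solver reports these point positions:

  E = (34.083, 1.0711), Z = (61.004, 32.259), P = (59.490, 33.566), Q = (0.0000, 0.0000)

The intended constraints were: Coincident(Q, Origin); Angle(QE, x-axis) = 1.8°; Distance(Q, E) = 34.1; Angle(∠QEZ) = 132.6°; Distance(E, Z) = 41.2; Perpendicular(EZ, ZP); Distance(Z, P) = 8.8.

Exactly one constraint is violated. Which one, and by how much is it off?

Distance(Z, P) = 8.8 — off by 6.80.

Q = (0.00, 0.00) ✓; QE at 1.800° ✓; |QE| = 34.10 ✓; ∠QEZ = 132.6° ✓; |EZ| = 41.20 ✓; ∠(EZ, ZP) = 90.00° ✓; |ZP| = 2.000 ✗.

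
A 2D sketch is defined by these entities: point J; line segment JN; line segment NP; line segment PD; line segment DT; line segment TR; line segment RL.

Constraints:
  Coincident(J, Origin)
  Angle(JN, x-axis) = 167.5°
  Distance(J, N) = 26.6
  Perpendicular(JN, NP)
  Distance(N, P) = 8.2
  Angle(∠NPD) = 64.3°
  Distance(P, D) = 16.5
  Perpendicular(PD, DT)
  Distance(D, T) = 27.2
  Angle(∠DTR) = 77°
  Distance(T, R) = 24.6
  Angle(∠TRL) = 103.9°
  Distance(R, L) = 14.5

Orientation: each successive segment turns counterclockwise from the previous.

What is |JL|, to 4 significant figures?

36.99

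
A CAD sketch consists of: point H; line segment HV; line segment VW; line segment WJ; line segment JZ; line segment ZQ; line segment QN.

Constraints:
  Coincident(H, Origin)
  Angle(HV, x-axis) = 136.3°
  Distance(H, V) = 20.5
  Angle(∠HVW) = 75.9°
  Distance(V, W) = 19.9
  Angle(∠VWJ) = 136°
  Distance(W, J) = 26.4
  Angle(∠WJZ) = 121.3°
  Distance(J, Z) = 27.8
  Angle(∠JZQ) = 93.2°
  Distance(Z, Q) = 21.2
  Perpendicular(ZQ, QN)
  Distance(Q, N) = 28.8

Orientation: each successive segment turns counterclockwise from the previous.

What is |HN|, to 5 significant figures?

13.239

H is at the origin; HV runs at 136.3° with length 20.5, so V = (-14.821, 14.163). ∠HVW = 75.9° gives VW at -119.60° from the x-axis; with |VW| = 19.9, W = (-24.650, -3.1399). ∠VWJ = 136.0° gives WJ at -75.600° from the x-axis; with |WJ| = 26.4, J = (-18.085, -28.710). ∠WJZ = 121.3° gives JZ at -16.900° from the x-axis; with |JZ| = 27.8, Z = (8.5146, -36.792). ∠JZQ = 93.2° gives ZQ at 69.900° from the x-axis; with |ZQ| = 21.2, Q = (15.800, -16.883). The perpendicularity gives QN at right angles to ZQ, so QN runs at 159.90°; with |QN| = 28.8, N = (-11.246, -6.9858). Then |HN| = |N − H| = 13.239.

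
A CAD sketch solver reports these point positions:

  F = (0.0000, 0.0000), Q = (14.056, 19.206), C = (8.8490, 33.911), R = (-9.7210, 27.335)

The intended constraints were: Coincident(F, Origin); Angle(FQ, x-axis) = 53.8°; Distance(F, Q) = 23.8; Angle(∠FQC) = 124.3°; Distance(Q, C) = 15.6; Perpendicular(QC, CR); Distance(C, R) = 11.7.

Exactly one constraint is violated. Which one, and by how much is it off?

Distance(C, R) = 11.7 — off by 8.00.

F = (0.00, 0.00) ✓; FQ at 53.80° ✓; |FQ| = 23.80 ✓; ∠FQC = 124.3° ✓; |QC| = 15.60 ✓; ∠(QC, CR) = 90.00° ✓; |CR| = 19.70 ✗.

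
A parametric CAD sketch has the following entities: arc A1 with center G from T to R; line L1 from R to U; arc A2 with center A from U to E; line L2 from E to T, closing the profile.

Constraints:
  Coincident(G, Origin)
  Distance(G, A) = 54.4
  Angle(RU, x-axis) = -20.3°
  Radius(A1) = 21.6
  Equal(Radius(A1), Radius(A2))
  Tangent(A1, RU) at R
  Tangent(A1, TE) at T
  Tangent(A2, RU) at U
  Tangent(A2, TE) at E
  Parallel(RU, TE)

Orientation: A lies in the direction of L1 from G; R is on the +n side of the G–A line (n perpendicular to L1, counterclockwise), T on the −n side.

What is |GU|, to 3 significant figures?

58.5

Tangency of A1 to both parallel lines with radius 21.6 puts R and T at G ± 21.6·n: R = (7.49, 20.3), T = (-7.49, -20.3). Equal radii place U and E the same way about A: U = A + 21.6·n = (58.5, 1.39), E = A − 21.6·n = (43.5, -39.1). Then |GU| = |U − G| = 58.5.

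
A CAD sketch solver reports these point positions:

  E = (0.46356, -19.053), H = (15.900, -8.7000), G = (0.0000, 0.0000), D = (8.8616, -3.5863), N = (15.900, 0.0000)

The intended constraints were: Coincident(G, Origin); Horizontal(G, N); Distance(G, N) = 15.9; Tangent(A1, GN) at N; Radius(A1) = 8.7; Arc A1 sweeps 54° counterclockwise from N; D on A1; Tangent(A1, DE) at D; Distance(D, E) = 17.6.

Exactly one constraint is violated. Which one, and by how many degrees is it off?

Tangent(A1, DE) at D — off by 7.50°.

G = (0.00, 0.00) ✓; G.y = 0.00, N.y = 0.00 ✓; |GN| = 15.90 ✓; ∠(HN, NG) = 90.00° ✓; |HN| = 8.700 ✓; bearing(H→D) − bearing(H→N) = 54.00° ✓; |HD| = 8.700 ✓; ∠(HD, DE) = 82.50° ✗; |DE| = 17.60 ✓.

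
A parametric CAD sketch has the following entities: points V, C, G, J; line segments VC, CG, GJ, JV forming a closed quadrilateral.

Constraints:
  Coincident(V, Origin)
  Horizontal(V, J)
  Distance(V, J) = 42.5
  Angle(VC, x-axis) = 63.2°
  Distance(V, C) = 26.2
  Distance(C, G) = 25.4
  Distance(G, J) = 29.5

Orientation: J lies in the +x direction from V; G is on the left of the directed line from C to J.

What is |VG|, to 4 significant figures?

46.64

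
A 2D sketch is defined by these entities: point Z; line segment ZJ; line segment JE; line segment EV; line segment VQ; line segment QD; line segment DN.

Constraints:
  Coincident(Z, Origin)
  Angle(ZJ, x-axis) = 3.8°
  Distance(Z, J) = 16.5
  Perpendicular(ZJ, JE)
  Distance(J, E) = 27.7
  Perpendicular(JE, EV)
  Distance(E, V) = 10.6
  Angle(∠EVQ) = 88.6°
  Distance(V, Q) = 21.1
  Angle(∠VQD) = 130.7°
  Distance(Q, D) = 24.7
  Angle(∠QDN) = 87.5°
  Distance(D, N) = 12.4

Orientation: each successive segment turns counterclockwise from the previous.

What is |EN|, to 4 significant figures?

31.46

Z is at the origin; ZJ runs at 3.8° with length 16.5, so J = (16.46, 1.094). ZJ is perpendicular to JE, so JE runs at 93.80°; with |JE| = 27.7, E = (14.63, 28.73). JE is perpendicular to EV, so EV runs at -176.2°; with |EV| = 10.6, V = (4.051, 28.03). ∠EVQ = 88.6° gives VQ at -84.80° from the x-axis; with |VQ| = 21.1, Q = (5.964, 7.017). ∠VQD = 130.7° gives QD at -35.50° from the x-axis; with |QD| = 24.7, D = (26.07, -7.326). ∠QDN = 87.5° gives DN at 57.00° from the x-axis; with |DN| = 12.4, N = (32.83, 3.073). Then |EN| = |N − E| = 31.46.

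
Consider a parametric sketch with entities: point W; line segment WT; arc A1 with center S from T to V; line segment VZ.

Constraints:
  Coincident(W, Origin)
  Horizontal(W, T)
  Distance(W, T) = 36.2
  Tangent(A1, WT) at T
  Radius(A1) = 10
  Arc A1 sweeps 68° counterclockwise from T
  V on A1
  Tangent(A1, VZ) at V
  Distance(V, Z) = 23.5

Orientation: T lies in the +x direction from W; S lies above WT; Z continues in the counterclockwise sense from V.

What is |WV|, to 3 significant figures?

45.9

W is at the origin; WT is horizontal with |WT| = 36.2 and T on the +x side, so T = (36.2, 0.00). The tangent condition forces ST to be normal to WT, so S = T + (0, 10) = (36.2, 10.0). On A1, T sits at bearing -90° from S; a 68° counterclockwise sweep puts V at bearing -22°, so V = S + 10.0·(cos -22°, sin -22°) = (45.5, 6.25). Then |WV| = |V − W| = 45.9.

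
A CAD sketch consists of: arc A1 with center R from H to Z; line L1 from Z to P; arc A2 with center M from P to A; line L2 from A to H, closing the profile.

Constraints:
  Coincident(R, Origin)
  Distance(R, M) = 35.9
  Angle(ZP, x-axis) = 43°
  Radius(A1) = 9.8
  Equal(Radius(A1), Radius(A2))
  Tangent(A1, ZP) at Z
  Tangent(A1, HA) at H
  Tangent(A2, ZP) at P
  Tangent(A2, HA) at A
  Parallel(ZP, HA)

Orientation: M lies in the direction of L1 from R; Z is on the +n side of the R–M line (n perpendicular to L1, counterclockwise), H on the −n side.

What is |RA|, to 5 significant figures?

37.214

The slot axis is L1's direction at 43.0°, so u = (cos 43.0°, sin 43.0°) = (0.73135, 0.68200) and n = (−sin 43.0°, cos 43.0°) = (-0.68200, 0.73135). R is at the origin and M lies 35.9 along u from R, so M = 35.9·u = (26.256, 24.484). Tangency of A1 to both parallel lines with radius 9.8 puts Z and H at R ± 9.8·n: Z = (-6.6836, 7.1673), H = (6.6836, -7.1673). Equal radii place P and A the same way about M: P = M + 9.8·n = (19.572, 31.651), A = M − 9.8·n = (32.939, 17.316). Then |RA| = |A − R| = 37.214.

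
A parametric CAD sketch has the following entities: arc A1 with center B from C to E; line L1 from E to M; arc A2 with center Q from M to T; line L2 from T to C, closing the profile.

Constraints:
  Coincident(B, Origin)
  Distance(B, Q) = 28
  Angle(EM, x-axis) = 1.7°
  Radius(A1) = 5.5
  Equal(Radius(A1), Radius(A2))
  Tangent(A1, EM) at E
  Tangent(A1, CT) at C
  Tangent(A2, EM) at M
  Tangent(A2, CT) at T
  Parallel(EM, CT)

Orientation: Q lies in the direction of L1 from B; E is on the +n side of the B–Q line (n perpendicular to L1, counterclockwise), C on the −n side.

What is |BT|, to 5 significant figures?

28.535

Tangency of A1 to both parallel lines with radius 5.5 puts E and C at B ± 5.5·n: E = (-0.16316, 5.4976), C = (0.16316, -5.4976). Equal radii place M and T the same way about Q: M = Q + 5.5·n = (27.825, 6.3282), T = Q − 5.5·n = (28.151, -4.6669). Then |BT| = |T − B| = 28.535.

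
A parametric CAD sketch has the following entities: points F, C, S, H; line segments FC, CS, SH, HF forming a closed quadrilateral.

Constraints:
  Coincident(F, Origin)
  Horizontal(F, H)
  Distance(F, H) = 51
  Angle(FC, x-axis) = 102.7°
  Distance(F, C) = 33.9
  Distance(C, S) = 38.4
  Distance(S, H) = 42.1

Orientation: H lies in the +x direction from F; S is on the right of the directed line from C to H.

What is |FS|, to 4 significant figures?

9.085

Checks: |CS| = 38.40 ✓; |SH| = 42.10 ✓.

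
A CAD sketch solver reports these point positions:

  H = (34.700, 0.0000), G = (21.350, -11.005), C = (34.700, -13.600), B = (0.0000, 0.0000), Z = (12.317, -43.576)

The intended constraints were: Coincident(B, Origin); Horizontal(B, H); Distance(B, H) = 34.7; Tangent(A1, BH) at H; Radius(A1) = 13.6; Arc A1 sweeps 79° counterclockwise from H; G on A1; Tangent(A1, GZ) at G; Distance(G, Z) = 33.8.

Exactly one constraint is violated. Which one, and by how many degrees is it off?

Tangent(A1, GZ) at G — off by 4.50°.

B = (0.00, 0.00) ✓; B.y = 0.00, H.y = 0.00 ✓; |BH| = 34.70 ✓; ∠(CH, HB) = 90.00° ✓; |CH| = 13.60 ✓; bearing(C→G) − bearing(C→H) = 79.00° ✓; |CG| = 13.60 ✓; ∠(CG, GZ) = 94.50° ✗; |GZ| = 33.80 ✓.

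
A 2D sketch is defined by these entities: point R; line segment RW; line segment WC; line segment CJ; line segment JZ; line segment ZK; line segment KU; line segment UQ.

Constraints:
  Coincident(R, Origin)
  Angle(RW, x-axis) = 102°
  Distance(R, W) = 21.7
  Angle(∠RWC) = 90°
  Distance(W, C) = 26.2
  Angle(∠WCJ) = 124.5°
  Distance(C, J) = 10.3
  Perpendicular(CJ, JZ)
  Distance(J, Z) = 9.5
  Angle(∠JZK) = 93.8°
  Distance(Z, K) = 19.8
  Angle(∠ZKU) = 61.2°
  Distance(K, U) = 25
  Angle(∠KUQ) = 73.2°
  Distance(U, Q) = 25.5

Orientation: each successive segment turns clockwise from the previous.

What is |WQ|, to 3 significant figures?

38.6

R is at the origin; RW runs at 102.0° with length 21.7, so W = (-4.51, 21.2). ∠RWC = 90.0° gives WC at 12.0° from the x-axis; with |WC| = 26.2, C = (21.1, 26.7). ∠WCJ = 124.5° gives CJ at -43.5° from the x-axis; with |CJ| = 10.3, J = (28.6, 19.6). CJ is perpendicular to JZ, so JZ runs at -134°; with |JZ| = 9.5, Z = (22.0, 12.7). ∠JZK = 93.8° gives ZK at 140° from the x-axis; with |ZK| = 19.8, K = (6.81, 25.3). ∠ZKU = 61.2° gives KU at 21.5° from the x-axis; with |KU| = 25.0, U = (30.1, 34.5). ∠KUQ = 73.2° gives UQ at -85.3° from the x-axis; with |UQ| = 25.5, Q = (32.2, 9.09). Then |WQ| = |Q − W| = 38.6.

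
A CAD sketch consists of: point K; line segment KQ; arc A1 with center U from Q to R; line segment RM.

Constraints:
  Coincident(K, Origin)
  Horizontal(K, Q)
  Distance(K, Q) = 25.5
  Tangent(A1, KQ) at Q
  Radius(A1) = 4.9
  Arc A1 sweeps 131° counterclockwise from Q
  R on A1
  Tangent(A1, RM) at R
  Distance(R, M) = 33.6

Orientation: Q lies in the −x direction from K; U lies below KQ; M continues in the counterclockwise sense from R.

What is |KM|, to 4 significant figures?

34.23

On A1, Q sits at bearing 90° from U; a 131° counterclockwise sweep puts R at bearing 221°, so R = U + 4.9·(cos 221°, sin 221°) = (-29.20, -8.115). A1 meets RM tangentially, so UR is at right angles to RM, so RM runs along (−sin 221°, cos 221°); with |RM| = 33.6, M = (-7.154, -33.47). Then |KM| = |M − K| = 34.23.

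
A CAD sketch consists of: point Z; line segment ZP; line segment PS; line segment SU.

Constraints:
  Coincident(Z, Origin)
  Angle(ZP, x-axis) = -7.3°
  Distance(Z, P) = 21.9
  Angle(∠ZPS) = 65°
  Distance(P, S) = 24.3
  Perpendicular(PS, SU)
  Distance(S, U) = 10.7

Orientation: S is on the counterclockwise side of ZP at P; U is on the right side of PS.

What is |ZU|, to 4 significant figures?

34.05

∠ZPS = 65.0°, so PS runs at -7.3° + (180° − 65.0°) = 107.7° from the x-axis; with |PS| = 24.3, S = P + 24.3·(cos 107.7°, sin 107.7°) = (14.33, 20.37). PS ⟂ SU; with |SU| = 10.7 on the right of PS, U = S + 10.7·(0.9527, 0.3040) = (24.53, 23.62). Then |ZU| = |U − Z| = 34.05.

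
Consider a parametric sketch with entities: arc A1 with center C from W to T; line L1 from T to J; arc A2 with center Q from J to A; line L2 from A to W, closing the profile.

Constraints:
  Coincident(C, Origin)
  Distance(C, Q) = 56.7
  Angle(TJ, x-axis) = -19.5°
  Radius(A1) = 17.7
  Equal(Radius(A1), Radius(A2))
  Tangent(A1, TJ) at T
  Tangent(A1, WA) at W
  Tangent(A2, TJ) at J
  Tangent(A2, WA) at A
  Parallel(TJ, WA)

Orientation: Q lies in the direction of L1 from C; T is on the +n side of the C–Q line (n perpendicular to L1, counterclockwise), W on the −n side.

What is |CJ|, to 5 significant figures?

59.398

The slot axis is L1's direction at -19.5°, so u = (cos -19.5°, sin -19.5°) = (0.94264, -0.33381) and n = (−sin -19.5°, cos -19.5°) = (0.33381, 0.94264). C is at the origin and Q lies 56.7 along u from C, so Q = 56.7·u = (53.448, -18.927). Tangency of A1 to both parallel lines with radius 17.7 puts T and W at C ± 17.7·n: T = (5.9084, 16.685), W = (-5.9084, -16.685). Equal radii place J and A the same way about Q: J = Q + 17.7·n = (59.356, -2.2421), A = Q − 17.7·n = (47.539, -35.612). Then |CJ| = |J − C| = 59.398.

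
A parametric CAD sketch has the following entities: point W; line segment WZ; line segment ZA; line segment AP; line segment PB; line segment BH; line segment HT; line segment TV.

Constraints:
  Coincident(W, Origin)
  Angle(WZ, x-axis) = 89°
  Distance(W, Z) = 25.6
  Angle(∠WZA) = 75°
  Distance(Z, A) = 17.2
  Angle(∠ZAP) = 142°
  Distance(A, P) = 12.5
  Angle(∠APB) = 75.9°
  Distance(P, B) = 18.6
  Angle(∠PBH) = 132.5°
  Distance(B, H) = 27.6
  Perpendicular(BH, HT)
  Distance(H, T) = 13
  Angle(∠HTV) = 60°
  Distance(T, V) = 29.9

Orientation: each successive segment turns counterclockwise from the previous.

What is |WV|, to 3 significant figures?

5.45

W is at the origin; WZ runs at 89.0° with length 25.6, so Z = (0.447, 25.6). ∠WZA = 75.0° gives ZA at -166° from the x-axis; with |ZA| = 17.2, A = (-16.2, 21.4). ∠ZAP = 142.0° gives AP at -128° from the x-axis; with |AP| = 12.5, P = (-23.9, 11.6). ∠APB = 75.9° gives PB at -23.9° from the x-axis; with |PB| = 18.6, B = (-6.93, 4.05). ∠PBH = 132.5° gives BH at 23.6° from the x-axis; with |BH| = 27.6, H = (18.4, 15.1). BH is perpendicular to HT, so HT runs at 114°; with |HT| = 13.0, T = (13.2, 27.0). ∠HTV = 60.0° gives TV at -126° from the x-axis; with |TV| = 29.9, V = (-4.59, 2.95). Then |WV| = |V − W| = 5.45.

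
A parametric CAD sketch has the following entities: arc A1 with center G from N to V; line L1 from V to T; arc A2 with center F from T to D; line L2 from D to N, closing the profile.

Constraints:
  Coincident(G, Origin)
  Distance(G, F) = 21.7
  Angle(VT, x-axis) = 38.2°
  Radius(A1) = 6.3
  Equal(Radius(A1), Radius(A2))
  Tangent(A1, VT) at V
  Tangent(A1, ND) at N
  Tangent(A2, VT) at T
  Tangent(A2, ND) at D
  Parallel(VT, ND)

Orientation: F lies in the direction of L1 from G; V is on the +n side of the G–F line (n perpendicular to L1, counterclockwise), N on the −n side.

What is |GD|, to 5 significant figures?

22.596

The slot axis is L1's direction at 38.2°, so u = (cos 38.2°, sin 38.2°) = (0.78586, 0.61841) and n = (−sin 38.2°, cos 38.2°) = (-0.61841, 0.78586). G is at the origin and F lies 21.7 along u from G, so F = 21.7·u = (17.053, 13.419). Tangency of A1 to both parallel lines with radius 6.3 puts V and N at G ± 6.3·n: V = (-3.8960, 4.9509), N = (3.8960, -4.9509). Equal radii place T and D the same way about F: T = F + 6.3·n = (13.157, 18.370), D = F − 6.3·n = (20.949, 8.4686). Then |GD| = |D − G| = 22.596.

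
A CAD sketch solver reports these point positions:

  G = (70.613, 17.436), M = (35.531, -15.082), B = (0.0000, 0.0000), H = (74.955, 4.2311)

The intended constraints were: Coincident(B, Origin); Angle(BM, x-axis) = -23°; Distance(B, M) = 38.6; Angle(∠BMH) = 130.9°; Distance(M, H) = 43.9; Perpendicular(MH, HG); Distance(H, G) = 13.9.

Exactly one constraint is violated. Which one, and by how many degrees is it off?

Perpendicular(MH, HG) — off by 7.90°.

B = (0.00, 0.00) ✓; BM at -23.00° ✓; |BM| = 38.60 ✓; ∠BMH = 130.9° ✓; |MH| = 43.90 ✓; ∠(MH, HG) = 82.10° ✗; |HG| = 13.90 ✓.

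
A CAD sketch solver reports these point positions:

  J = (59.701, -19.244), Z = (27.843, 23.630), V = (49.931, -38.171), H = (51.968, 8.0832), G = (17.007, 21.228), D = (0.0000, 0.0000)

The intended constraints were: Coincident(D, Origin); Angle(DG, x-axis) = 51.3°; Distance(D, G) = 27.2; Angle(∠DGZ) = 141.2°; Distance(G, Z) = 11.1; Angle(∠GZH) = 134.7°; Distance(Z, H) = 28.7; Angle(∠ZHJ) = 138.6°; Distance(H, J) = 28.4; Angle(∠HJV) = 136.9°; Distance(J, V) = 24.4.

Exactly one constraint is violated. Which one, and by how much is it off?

Distance(J, V) = 24.4 — off by 3.10.

D = (0.00, 0.00) ✓; DG at 51.30° ✓; |DG| = 27.20 ✓; ∠DGZ = 141.2° ✓; |GZ| = 11.10 ✓; ∠GZH = 134.7° ✓; |ZH| = 28.70 ✓; ∠ZHJ = 138.6° ✓; |HJ| = 28.40 ✓; ∠HJV = 136.9° ✓; |JV| = 21.30 ✗.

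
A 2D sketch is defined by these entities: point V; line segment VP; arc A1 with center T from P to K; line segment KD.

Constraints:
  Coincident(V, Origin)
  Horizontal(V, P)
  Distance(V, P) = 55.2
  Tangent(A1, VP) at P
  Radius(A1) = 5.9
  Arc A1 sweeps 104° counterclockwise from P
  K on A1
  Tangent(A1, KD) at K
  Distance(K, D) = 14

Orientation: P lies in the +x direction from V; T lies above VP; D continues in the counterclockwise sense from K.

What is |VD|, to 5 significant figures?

61.220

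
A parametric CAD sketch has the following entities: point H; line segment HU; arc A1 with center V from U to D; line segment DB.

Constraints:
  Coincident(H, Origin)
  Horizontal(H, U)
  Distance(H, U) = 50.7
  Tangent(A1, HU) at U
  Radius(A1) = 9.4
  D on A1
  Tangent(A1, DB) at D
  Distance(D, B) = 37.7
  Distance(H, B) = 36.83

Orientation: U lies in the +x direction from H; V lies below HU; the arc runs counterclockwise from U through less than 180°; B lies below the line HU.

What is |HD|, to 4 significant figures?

43.73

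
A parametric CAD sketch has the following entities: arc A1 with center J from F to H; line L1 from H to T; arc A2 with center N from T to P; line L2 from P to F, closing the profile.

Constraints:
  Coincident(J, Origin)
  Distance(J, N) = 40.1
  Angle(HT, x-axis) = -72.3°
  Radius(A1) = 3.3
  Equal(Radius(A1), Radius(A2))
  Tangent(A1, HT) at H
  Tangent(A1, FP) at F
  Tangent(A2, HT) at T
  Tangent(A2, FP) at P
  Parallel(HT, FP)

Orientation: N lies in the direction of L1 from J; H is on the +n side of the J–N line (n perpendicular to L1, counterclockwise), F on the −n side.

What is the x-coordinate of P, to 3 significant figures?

9.05

The slot axis is L1's direction at -72.3°, so u = (cos -72.3°, sin -72.3°) = (0.304, -0.953) and n = (−sin -72.3°, cos -72.3°) = (0.953, 0.304). J is at the origin and N lies 40.1 along u from J, so N = 40.1·u = (12.2, -38.2). Tangency of A1 to both parallel lines with radius 3.3 puts H and F at J ± 3.3·n: H = (3.14, 1.00), F = (-3.14, -1.00). Equal radii place T and P the same way about N: T = N + 3.3·n = (15.3, -37.2), P = N − 3.3·n = (9.05, -39.2). So P.x = 9.05.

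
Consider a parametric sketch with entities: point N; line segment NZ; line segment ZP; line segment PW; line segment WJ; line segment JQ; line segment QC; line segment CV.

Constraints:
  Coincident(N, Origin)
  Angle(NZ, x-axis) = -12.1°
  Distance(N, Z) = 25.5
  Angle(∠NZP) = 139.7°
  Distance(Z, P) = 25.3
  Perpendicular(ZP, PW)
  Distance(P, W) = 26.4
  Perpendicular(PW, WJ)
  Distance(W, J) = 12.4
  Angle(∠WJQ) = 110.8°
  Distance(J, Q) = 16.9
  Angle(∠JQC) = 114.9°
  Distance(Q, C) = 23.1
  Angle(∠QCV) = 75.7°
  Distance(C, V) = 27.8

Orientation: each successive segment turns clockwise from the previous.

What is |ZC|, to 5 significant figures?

23.783

N is at the origin; NZ runs at -12.1° with length 25.5, so Z = (24.933, -5.3453). ∠NZP = 139.7° gives ZP at -52.400° from the x-axis; with |ZP| = 25.3, P = (40.370, -25.390). ZP is perpendicular to PW, so PW runs at -142.40°; with |PW| = 26.4, W = (19.454, -41.498). PW ⟂ WJ, so WJ runs at 127.60°; with |WJ| = 12.4, J = (11.888, -31.674). ∠WJQ = 110.8° gives JQ at 58.400° from the x-axis; with |JQ| = 16.9, Q = (20.743, -17.279). ∠JQC = 114.9° gives QC at -6.7000° from the x-axis; with |QC| = 23.1, C = (43.686, -19.975). Then |ZC| = |C − Z| = 23.783.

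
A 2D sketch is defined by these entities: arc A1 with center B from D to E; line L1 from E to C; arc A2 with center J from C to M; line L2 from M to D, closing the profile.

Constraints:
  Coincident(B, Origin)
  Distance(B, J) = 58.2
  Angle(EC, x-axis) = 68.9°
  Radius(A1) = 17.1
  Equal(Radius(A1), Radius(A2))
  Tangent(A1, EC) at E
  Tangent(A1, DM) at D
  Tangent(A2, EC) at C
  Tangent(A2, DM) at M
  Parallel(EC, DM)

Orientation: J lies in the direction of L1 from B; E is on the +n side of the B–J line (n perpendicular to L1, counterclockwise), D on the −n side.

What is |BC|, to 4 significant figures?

60.66

Tangency of A1 to both parallel lines with radius 17.1 puts E and D at B ± 17.1·n: E = (-15.95, 6.156), D = (15.95, -6.156). Equal radii place C and M the same way about J: C = J + 17.1·n = (4.998, 60.45), M = J − 17.1·n = (36.91, 48.14). Then |BC| = |C − B| = 60.66.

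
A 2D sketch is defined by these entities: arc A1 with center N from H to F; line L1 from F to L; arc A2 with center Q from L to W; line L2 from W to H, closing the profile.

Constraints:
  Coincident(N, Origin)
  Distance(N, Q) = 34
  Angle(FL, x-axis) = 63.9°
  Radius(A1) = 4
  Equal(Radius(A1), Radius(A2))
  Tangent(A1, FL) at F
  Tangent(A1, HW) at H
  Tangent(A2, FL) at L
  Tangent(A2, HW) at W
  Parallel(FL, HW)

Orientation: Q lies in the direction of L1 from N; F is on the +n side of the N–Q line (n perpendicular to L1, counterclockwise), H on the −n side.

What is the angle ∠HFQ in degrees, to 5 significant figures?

83.290°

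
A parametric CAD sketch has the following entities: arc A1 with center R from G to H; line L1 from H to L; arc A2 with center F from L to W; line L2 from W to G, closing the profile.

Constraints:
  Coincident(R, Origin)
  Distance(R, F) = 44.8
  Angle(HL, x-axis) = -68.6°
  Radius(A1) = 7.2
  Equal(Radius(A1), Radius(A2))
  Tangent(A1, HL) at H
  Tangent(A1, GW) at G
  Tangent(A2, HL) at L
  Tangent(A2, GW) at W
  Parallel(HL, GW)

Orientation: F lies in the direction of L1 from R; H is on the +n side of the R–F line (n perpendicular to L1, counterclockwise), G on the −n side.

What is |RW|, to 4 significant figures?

45.37

The slot axis is L1's direction at -68.6°, so u = (cos -68.6°, sin -68.6°) = (0.3649, -0.9311) and n = (−sin -68.6°, cos -68.6°) = (0.9311, 0.3649). R is at the origin and F lies 44.8 along u from R, so F = 44.8·u = (16.35, -41.71). Tangency of A1 to both parallel lines with radius 7.2 puts H and G at R ± 7.2·n: H = (6.704, 2.627), G = (-6.704, -2.627). Equal radii place L and W the same way about F: L = F + 7.2·n = (23.05, -39.08), W = F − 7.2·n = (9.643, -44.34). Then |RW| = |W − R| = 45.37.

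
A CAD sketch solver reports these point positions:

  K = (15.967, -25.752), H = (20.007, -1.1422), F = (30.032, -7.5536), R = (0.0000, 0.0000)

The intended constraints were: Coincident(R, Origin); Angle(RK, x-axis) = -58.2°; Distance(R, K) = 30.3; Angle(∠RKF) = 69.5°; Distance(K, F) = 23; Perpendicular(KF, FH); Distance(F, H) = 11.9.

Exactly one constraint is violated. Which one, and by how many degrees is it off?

Perpendicular(KF, FH) — off by 5.10°.

R = (0.00, 0.00) ✓; RK at -58.20° ✓; |RK| = 30.30 ✓; ∠RKF = 69.50° ✓; |KF| = 23.00 ✓; ∠(KF, FH) = 95.10° ✗; |FH| = 11.90 ✓.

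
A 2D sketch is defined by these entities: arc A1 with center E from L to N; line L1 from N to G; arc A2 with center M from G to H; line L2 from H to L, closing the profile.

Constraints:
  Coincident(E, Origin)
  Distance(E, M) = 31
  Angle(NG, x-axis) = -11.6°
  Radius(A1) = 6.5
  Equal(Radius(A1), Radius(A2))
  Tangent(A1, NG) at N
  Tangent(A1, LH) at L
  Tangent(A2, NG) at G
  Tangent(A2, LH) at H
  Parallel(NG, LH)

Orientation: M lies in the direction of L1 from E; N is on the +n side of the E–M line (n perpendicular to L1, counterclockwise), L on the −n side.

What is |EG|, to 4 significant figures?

31.67

The slot axis is L1's direction at -11.6°, so u = (cos -11.6°, sin -11.6°) = (0.9796, -0.2011) and n = (−sin -11.6°, cos -11.6°) = (0.2011, 0.9796). E is at the origin and M lies 31.0 along u from E, so M = 31.0·u = (30.37, -6.233). Tangency of A1 to both parallel lines with radius 6.5 puts N and L at E ± 6.5·n: N = (1.307, 6.367), L = (-1.307, -6.367). Equal radii place G and H the same way about M: G = M + 6.5·n = (31.67, 0.1338), H = M − 6.5·n = (29.06, -12.60). Then |EG| = |G − E| = 31.67.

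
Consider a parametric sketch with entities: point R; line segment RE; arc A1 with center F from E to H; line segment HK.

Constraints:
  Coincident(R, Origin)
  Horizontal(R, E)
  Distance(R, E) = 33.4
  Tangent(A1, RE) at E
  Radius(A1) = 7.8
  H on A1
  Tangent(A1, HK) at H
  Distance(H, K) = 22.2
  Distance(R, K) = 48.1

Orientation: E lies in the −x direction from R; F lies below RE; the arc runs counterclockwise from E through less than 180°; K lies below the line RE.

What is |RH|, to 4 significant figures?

42.10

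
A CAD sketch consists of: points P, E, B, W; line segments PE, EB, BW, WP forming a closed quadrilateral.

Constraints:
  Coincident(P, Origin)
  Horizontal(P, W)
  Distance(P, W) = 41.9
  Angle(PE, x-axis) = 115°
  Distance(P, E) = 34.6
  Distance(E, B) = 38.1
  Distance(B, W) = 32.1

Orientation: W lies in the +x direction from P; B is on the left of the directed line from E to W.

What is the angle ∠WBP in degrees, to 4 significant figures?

77.45°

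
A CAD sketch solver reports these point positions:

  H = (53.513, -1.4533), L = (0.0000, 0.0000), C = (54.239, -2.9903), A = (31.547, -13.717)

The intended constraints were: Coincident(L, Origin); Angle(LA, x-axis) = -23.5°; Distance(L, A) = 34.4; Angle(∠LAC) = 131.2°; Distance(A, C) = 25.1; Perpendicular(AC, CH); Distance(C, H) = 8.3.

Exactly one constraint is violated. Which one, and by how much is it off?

Distance(C, H) = 8.3 — off by 6.60.

L = (0.00, 0.00) ✓; LA at -23.50° ✓; |LA| = 34.40 ✓; ∠LAC = 131.2° ✓; |AC| = 25.10 ✓; ∠(AC, CH) = 89.98° ✓; |CH| = 1.700 ✗.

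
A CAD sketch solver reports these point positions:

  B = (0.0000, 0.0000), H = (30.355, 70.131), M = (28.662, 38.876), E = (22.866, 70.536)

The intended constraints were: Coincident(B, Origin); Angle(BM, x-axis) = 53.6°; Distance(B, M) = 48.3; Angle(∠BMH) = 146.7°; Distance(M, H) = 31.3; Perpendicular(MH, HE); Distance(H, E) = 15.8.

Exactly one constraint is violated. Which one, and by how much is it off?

Distance(H, E) = 15.8 — off by 8.30.

B = (0.00, 0.00) ✓; BM at 53.60° ✓; |BM| = 48.30 ✓; ∠BMH = 146.7° ✓; |MH| = 31.30 ✓; ∠(MH, HE) = 90.01° ✓; |HE| = 7.500 ✗.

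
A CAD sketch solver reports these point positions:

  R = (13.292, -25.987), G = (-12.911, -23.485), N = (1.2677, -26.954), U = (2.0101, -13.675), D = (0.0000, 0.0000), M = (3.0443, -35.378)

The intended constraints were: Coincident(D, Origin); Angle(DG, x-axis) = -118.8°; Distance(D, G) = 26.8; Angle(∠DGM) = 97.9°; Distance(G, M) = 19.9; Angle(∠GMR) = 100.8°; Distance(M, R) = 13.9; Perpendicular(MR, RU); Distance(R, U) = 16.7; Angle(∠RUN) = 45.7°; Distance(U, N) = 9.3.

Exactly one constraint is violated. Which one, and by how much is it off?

Distance(U, N) = 9.3 — off by 4.00.

D = (0.00, 0.00) ✓; DG at -118.8° ✓; |DG| = 26.80 ✓; ∠DGM = 97.90° ✓; |GM| = 19.90 ✓; ∠GMR = 100.8° ✓; |MR| = 13.90 ✓; ∠(MR, RU) = 90.00° ✓; |RU| = 16.70 ✓; ∠RUN = 45.70° ✓; |UN| = 13.30 ✗.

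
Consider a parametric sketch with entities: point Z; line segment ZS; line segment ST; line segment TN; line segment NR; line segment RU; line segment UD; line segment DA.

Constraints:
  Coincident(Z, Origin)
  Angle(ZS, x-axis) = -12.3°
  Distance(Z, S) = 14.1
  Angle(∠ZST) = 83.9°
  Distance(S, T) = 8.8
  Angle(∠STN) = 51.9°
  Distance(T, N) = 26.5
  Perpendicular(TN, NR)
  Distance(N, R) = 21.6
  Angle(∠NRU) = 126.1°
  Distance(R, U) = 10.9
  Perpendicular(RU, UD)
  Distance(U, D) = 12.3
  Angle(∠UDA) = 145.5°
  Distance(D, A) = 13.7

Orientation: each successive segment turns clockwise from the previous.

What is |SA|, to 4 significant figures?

5.282

Z is at the origin; ZS runs at -12.3° with length 14.1, so S = (13.78, -3.004). ∠ZST = 83.9° gives ST at -108.4° from the x-axis; with |ST| = 8.8, T = (11.00, -11.35). ∠STN = 51.9° gives TN at 123.5° from the x-axis; with |TN| = 26.5, N = (-3.628, 10.74). TN ⟂ NR, so NR runs at 33.50°; with |NR| = 21.6, R = (14.38, 22.67). ∠NRU = 126.1° gives RU at -20.40° from the x-axis; with |RU| = 10.9, U = (24.60, 18.87). The perpendicularity gives UD at right angles to RU, so UD runs at -110.4°; with |UD| = 12.3, D = (20.31, 7.338). ∠UDA = 145.5° gives DA at -144.9° from the x-axis; with |DA| = 13.7, A = (9.105, -0.5396). Then |SA| = |A − S| = 5.282.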